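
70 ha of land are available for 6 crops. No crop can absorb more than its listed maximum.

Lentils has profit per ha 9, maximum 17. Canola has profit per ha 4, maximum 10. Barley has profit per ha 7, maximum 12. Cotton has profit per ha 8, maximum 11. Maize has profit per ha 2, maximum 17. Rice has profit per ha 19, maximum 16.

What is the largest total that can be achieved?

677

Rank by profit per ha: Rice 19 > Lentils 9 > Cotton 8 > Barley 7 > Canola 4 > Maize 2.
Rice takes 16 to reach its cap of 16 — 54 left.
Lentils takes 17 to reach its cap of 17 — 37 left.
Cotton takes 11 to reach its cap of 11 — 26 left.
Barley: +12 to 12 (cap) — 14 left.
Canola: +10 to 10 (cap) — 4 left.
Maize has room for 17 but only 4 remain, so it gets 4.
Total = 9×17 + 4×10 + 7×12 + 8×11 + 2×4 + 19×16 = 677.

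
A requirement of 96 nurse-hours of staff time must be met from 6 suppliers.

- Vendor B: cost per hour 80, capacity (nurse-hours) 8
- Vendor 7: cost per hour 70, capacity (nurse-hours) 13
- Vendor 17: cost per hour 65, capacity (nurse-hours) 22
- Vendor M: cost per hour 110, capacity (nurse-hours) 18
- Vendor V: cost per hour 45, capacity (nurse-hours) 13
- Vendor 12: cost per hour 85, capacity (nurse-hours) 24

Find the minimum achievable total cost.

7365

Cheapest first:
Vendor V at 45: take all 13 nurse-hours ; 83 still needed.
Vendor 17 (65): use full 22 ; 61 nurse-hours to go.
Take 13 from Vendor 7 at 70 ; need 48 more.
Vendor B (80): use full 8 ; 40 nurse-hours to go.
Take 24 from Vendor 12 at 85 ; need 16 more.
Vendor M (110): take the remaining 16 ; done.
Cost = 13×45 + 22×65 + 13×70 + 8×80 + 24×85 + 16×110 = 7365.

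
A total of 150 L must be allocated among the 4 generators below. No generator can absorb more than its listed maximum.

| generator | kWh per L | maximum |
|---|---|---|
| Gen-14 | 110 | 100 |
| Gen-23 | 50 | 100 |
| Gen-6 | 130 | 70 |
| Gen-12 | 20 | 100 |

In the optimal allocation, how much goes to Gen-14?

Highest kWh per L first: Gen-6 130 > Gen-14 110 > Gen-23 50 > Gen-12 20.
Gen-6 takes 70 to reach its cap of 70 ; 80 left.
Gen-14: +80 (room for 100) → 80. Pool exhausted.

80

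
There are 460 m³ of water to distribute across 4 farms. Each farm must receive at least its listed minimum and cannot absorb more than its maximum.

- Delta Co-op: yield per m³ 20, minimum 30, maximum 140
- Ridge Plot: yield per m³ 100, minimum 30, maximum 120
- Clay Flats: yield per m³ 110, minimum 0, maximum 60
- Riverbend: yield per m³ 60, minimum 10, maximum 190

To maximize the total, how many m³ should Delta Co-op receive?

Meeting every minimum uses 30+30+0+10 = 70 m³, leaving 390.
Highest yield per m³ first: Clay Flats 110 > Ridge Plot 100 > Riverbend 60 > Delta Co-op 20.
Clay Flats takes 60 more to reach its cap of 60 — 330 left.
Ridge Plot: +90 to 120 (cap) — 240 left.
Riverbend takes 180 more to reach its cap of 190 — 60 left.
Delta Co-op: +60 (room for 110) → 90. Pool exhausted.

90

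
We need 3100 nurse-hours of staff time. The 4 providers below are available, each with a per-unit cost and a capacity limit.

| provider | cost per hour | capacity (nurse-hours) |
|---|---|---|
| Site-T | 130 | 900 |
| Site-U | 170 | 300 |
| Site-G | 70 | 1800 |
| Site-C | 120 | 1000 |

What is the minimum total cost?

285000

Use providers in increasing cost order.
Site-G at 70: take all 1800 nurse-hours ; 1300 still needed.
Site-C (120): use full 1000 ; 300 nurse-hours to go.
Site-T at 130: take 300 of its 900 ; requirement met.
Site-U: unused.
Cost = 1800×70 + 1000×120 + 300×130 = 285000.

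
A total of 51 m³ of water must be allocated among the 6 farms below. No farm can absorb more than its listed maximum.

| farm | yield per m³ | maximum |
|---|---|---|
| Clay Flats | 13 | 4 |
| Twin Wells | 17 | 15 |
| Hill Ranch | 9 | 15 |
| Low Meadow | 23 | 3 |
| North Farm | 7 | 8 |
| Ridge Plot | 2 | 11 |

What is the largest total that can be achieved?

579

Order the farms by yield per m³: Low Meadow 23 > Twin Wells 17 > Clay Flats 13 > Hill Ranch 9 > North Farm 7 > Ridge Plot 2.
Low Meadow takes 3 to reach its cap of 3 → 48 left.
Give Twin Wells 15 to hit its cap of 15 → 33 left.
Clay Flats: +4 to 4 (cap) → 29 left.
Hill Ranch: +15 to 15 (cap) → 14 left.
North Farm takes 8 to reach its cap of 8 → 6 left.
Ridge Plot: +6 (room for 11) → 6. Pool exhausted.
Total = 13×4 + 17×15 + 9×15 + 23×3 + 7×8 + 2×6 = 579.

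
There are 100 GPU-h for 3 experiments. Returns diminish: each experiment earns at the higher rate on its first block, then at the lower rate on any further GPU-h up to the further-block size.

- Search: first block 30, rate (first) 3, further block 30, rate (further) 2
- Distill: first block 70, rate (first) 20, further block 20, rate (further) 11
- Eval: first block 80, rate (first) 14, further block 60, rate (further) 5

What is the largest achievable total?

1820

Order all 6 blocks by rate: Distill/T1 20 > Eval/T1 14 > Distill/T2 11 > Eval/T2 5 > Search/T1 3 > Search/T2 2.
Fill Distill T1 block (70 at 20) ; 30 left.
Eval/T1: +30 of 80 at 14; pool empty.
Total = 20×70 + 14×30 = 1820.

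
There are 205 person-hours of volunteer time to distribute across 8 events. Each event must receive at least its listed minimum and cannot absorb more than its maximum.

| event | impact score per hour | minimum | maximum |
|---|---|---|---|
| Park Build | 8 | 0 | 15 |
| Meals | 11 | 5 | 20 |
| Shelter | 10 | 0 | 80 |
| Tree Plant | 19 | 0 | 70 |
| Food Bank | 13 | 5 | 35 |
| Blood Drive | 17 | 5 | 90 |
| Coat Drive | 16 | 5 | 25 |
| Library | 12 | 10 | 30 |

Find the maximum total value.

Meeting every minimum uses 0+5+0+0+5+5+5+10 = 30 person-hours, leaving 175.
Rank by impact score per hour: Tree Plant 19 > Blood Drive 17 > Coat Drive 16 > Food Bank 13 > Library 12 > Meals 11 > Shelter 10 > Park Build 8.
Tree Plant: +70 to 70 (cap) → 105 left.
Blood Drive takes 85 more to reach its cap of 90 → 20 left.
Coat Drive takes 20 more to reach its cap of 25 → 0 left.
Total = 11×5 + 19×70 + 13×5 + 17×90 + 16×25 + 12×10 = 3500.

3500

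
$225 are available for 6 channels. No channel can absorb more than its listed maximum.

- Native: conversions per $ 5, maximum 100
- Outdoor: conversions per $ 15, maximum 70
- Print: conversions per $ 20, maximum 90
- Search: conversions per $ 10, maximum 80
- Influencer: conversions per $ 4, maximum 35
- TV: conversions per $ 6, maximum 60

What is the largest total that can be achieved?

Order the channels by conversions per $: Print 20 > Outdoor 15 > Search 10 > TV 6 > Native 5 > Influencer 4.
Give Print 90 to hit its cap of 90 — 135 left.
Outdoor: +70 to 70 (cap) — 65 left.
Search: +65 (room for 80) → 65. Pool exhausted.
Total = 15×70 + 20×90 + 10×65 = 3500.

3500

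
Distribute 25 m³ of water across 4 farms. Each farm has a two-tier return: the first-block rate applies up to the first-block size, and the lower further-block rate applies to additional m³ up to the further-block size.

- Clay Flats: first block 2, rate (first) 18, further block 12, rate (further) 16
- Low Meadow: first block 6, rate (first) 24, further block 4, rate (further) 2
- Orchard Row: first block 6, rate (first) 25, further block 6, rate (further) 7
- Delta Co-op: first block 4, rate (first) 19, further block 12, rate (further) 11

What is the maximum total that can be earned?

518

Order all 8 blocks by rate: Orchard Row/first 25 > Low Meadow/first 24 > Delta Co-op/first 19 > Clay Flats/first 18 > Clay Flats/second 16 > Delta Co-op/second 11 > Orchard Row/second 7 > Low Meadow/second 2.
Orchard Row first at 25: fill all 6 — 19 left.
Low Meadow first at 24: fill all 6 — 13 left.
Delta Co-op first at 19: fill all 4 — 9 left.
Clay Flats first at 18: fill all 2 — 7 left.
7 remain; put them into Clay Flats second at 16.
Total = 25×6 + 24×6 + 19×4 + 18×2 + 16×7 = 518.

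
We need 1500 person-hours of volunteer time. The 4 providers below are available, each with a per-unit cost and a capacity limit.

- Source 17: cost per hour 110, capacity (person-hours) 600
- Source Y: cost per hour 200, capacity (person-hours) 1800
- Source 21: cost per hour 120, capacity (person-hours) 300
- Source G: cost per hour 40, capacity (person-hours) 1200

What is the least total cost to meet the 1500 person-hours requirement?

81000

Fill from the cheapest provider first.
Take 1200 from Source G at 40 ; need 300 more.
Take 300 from Source 17 at 110 to finish.
Source 21, Source Y: unused.
Cost = 1200×40 + 300×110 = 81000.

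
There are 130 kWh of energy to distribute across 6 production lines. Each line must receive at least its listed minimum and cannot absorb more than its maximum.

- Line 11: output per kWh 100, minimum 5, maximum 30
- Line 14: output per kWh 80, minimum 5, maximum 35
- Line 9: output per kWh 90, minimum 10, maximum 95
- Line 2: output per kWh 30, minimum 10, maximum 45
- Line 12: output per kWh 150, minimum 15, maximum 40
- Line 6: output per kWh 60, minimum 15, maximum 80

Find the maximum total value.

13300

Meeting every minimum uses 5+5+10+10+15+15 = 60 kWh, leaving 70.
Rank by output per kWh: Line 12 150 > Line 11 100 > Line 9 90 > Line 14 80 > Line 6 60 > Line 2 30.
Line 12 takes 25 more to reach its cap of 40 — 45 left.
Line 11 takes 25 more to reach its cap of 30 — 20 left.
Line 9: +20 (room for 85) → 30. Pool exhausted.
Total = 100×30 + 80×5 + 90×30 + 30×10 + 150×40 + 60×15 = 13300.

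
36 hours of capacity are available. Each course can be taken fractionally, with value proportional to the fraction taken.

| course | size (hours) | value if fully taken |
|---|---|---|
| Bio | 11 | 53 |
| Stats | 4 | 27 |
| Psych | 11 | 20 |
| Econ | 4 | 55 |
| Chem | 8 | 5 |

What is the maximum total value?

158.75

Sort by value density: Econ 55/4≈13.8, Stats 27/4≈6.75, Bio 53/11≈4.82, Psych 20/11≈1.82, Chem 5/8≈0.625.
Take all of Econ (4 hours, value 55) → 32 hours left.
All 4 hours of Stats fit (value 27) → 28 remain.
Take all of Bio (11 hours, value 53) → 17 hours left.
Psych: take in full, 11 hours for value 20 → 6 left.
Only 6 hours remain; take 6/8 of Chem for value 5×6/8 = 3.75.
Total value = 158.75.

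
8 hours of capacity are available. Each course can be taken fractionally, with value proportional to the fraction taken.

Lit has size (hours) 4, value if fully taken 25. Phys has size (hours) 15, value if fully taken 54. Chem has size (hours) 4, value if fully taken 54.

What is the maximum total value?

Rank by value-to-size ratio: Chem 54/4≈13.5, Lit 25/4≈6.25, Phys 54/15≈3.6.
Chem: take in full, 4 hours for value 54 → 4 left.
All 4 hours of Lit fit (value 25) → 0 remain.
Total value = 79.

79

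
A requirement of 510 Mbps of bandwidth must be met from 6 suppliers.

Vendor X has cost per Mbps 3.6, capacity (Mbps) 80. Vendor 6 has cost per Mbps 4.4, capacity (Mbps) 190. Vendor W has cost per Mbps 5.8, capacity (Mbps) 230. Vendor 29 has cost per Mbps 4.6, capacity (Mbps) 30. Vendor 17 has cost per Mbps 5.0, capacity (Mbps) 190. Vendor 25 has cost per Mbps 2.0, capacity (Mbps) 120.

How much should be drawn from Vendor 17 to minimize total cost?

90

Use suppliers in increasing cost order.
Take 120 from Vendor 25 at 2.0 ; need 390 more.
Vendor X at 3.6: take all 80 Mbps ; 310 still needed.
Vendor 6 at 4.4: take all 190 Mbps ; 120 still needed.
Take 30 from Vendor 29 at 4.6 ; need 90 more.
Vendor 17 at 5.0: take 90 of its 190 ; requirement met.
Vendor W: unused.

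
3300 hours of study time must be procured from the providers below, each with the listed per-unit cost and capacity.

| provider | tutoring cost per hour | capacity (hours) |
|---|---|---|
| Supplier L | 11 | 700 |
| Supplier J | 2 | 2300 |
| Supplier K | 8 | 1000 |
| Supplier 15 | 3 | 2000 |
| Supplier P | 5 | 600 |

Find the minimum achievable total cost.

7600

Cheapest first:
Take 2300 from Supplier J at 2 → need 1000 more.
Supplier 15 at 3: take 1000 of its 2000 → requirement met.
Supplier P, Supplier K, Supplier L: unused.
Cost = 2300×2 + 1000×3 = 7600.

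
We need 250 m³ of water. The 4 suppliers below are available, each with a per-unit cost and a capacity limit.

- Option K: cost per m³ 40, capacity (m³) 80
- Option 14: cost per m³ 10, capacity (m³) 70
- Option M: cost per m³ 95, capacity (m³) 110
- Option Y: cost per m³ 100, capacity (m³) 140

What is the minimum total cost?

Use suppliers in increasing cost order.
Option 14 (10): use full 70 ; 180 m³ to go.
Option K (40): use full 80 ; 100 m³ to go.
Take 100 from Option M at 95 to finish.
Option Y: unused.
Cost = 70×10 + 80×40 + 100×95 = 13400.

13400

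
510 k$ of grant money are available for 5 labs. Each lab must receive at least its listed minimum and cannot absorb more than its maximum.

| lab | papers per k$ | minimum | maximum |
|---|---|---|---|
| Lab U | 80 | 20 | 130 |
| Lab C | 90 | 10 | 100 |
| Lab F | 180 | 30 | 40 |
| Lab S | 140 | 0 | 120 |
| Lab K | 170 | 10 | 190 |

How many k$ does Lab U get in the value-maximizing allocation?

Meeting every minimum uses 20+10+30+0+10 = 70 k$, leaving 440.
Highest papers per k$ first: Lab F 180 > Lab K 170 > Lab S 140 > Lab C 90 > Lab U 80.
Lab F takes 10 more to reach its cap of 40 ; 430 left.
Give Lab K 180 more to hit its cap of 190 ; 250 left.
Lab S: +120 to 120 (cap) ; 130 left.
Lab C: +90 to 100 (cap) ; 40 left.
Lab U: +40 (room for 110) → 60. Pool exhausted.

60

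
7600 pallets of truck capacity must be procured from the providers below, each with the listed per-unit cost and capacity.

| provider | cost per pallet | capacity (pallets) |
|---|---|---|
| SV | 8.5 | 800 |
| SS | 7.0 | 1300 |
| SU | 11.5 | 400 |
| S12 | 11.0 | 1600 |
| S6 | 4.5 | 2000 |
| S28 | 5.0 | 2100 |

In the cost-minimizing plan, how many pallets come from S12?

Fill from the cheapest provider first.
S6 (4.5): use full 2000 ; 5600 pallets to go.
S28 at 5.0: take all 2100 pallets ; 3500 still needed.
Take 1300 from SS at 7.0 ; need 2200 more.
SV at 8.5: take all 800 pallets ; 1400 still needed.
S12 at 11.0: take 1400 of its 1600 ; requirement met.
SU: unused.

1400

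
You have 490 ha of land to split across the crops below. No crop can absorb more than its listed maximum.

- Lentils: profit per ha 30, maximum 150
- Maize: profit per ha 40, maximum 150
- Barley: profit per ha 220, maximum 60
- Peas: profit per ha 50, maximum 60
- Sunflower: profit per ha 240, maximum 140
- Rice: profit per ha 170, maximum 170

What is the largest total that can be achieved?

81100

Rank by profit per ha: Sunflower 240 > Barley 220 > Rice 170 > Peas 50 > Maize 40 > Lentils 30.
Sunflower: +140 to 140 (cap) ; 350 left.
Give Barley 60 to hit its cap of 60 ; 290 left.
Rice: +170 to 170 (cap) ; 120 left.
Peas takes 60 to reach its cap of 60 ; 60 left.
Maize has room for 150 but only 60 remain, so it gets 60.
Total = 40×60 + 220×60 + 50×60 + 240×140 + 170×170 = 81100.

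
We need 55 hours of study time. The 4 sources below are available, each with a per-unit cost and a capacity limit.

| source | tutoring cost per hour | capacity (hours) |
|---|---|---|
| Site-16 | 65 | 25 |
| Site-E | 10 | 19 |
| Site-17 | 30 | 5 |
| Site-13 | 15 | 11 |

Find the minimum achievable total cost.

Fill from the cheapest source first.
Site-E at 10: take all 19 hours → 36 still needed.
Take 11 from Site-13 at 15 → need 25 more.
Site-17 at 30: take all 5 hours → 20 still needed.
Site-16 (65): take the remaining 20 → done.
Cost = 19×10 + 11×15 + 5×30 + 20×65 = 1805.

1805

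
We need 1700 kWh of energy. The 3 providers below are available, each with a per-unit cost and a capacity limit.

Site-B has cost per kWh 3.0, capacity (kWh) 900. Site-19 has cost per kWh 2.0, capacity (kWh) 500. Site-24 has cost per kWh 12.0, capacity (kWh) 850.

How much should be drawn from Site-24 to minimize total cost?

300

Fill from the cheapest provider first.
Take 500 from Site-19 at 2.0 — need 1200 more.
Take 900 from Site-B at 3.0 — need 300 more.
Take 300 from Site-24 at 12.0 to finish.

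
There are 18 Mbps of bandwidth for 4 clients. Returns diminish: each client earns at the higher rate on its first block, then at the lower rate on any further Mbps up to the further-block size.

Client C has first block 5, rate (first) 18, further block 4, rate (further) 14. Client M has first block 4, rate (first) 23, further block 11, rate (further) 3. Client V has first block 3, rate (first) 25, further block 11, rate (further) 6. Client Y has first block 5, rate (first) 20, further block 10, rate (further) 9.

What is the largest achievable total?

371

Treat each block as its own option and order by rate: Client V/T1 25 > Client M/T1 23 > Client Y/T1 20 > Client C/T1 18 > Client C/T2 14 > Client Y/T2 9 > Client V/T2 6 > Client M/T2 3.
Fill Client V T1 block (3 at 25) → 15 left.
Fill Client M T1 block (4 at 23) → 11 left.
Fill Client Y T1 block (5 at 20) → 6 left.
Fill Client C T1 block (5 at 18) → 1 left.
1 remain; put them into Client C T2 at 14.
Total = 25×3 + 23×4 + 20×5 + 18×5 + 14×1 = 371.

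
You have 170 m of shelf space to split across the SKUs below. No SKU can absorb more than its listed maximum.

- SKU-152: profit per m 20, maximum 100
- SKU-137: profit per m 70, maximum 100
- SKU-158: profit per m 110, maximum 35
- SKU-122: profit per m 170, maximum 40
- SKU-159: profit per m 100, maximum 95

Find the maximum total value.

Order the SKUs by profit per m: SKU-122 170 > SKU-158 110 > SKU-159 100 > SKU-137 70 > SKU-152 20.
Give SKU-122 40 to hit its cap of 40 → 130 left.
SKU-158: +35 to 35 (cap) → 95 left.
Give SKU-159 95 to hit its cap of 95 → 0 left.
Total = 110×35 + 170×40 + 100×95 = 20150.

20150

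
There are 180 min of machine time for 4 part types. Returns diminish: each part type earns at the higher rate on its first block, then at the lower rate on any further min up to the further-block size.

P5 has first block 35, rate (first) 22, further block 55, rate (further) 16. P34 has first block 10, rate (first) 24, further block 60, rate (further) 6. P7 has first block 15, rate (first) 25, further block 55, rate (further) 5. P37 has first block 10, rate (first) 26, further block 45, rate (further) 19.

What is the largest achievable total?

3440

Treat each block as its own option and order by rate: P37/first 26 > P7/first 25 > P34/first 24 > P5/first 22 > P37/second 19 > P5/second 16 > P34/second 6 > P7/second 5.
P37/first (26): +10 → 170 left.
P7/first (25): +15 → 155 left.
P34 first at 24: fill all 10 → 145 left.
P5 first at 22: fill all 35 → 110 left.
P37 second at 19: fill all 45 → 65 left.
P5/second (16): +55 → 10 left.
P34/second: +10 of 60 at 6; pool empty.
Total = 26×10 + 25×15 + 24×10 + 22×35 + 19×45 + 16×55 + 6×10 = 3440.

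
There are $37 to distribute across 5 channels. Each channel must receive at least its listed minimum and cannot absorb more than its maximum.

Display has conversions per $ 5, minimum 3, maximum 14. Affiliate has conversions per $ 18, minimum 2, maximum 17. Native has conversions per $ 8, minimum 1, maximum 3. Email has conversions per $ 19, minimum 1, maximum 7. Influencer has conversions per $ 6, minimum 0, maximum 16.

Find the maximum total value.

Meeting every minimum uses 3+2+1+1+0 = 7 $, leaving 30.
Order the channels by conversions per $: Email 19 > Affiliate 18 > Native 8 > Influencer 6 > Display 5.
Email takes 6 more to reach its cap of 7 ; 24 left.
Give Affiliate 15 more to hit its cap of 17 ; 9 left.
Give Native 2 more to hit its cap of 3 ; 7 left.
Only 7 left; Influencer takes them to reach 7.
Total = 5×3 + 18×17 + 8×3 + 19×7 + 6×7 = 520.

520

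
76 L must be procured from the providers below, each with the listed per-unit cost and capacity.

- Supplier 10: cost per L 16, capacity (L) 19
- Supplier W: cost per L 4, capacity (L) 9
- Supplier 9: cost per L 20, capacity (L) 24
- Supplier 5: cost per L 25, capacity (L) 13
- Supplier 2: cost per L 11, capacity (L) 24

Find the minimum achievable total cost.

1084

Cheapest first:
Supplier W at 4: take all 9 L — 67 still needed.
Supplier 2 at 11: take all 24 L — 43 still needed.
Take 19 from Supplier 10 at 16 — need 24 more.
Supplier 9 at 20: take all 24 L — 0 still needed.
Supplier 5: unused.
Cost = 9×4 + 24×11 + 19×16 + 24×20 = 1084.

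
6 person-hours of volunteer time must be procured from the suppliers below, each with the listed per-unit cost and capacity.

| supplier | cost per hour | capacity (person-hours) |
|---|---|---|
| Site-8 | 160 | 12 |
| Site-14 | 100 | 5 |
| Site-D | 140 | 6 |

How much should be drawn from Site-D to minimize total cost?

Fill from the cheapest supplier first.
Take 5 from Site-14 at 100 ; need 1 more.
Take 1 from Site-D at 140 to finish.
Site-8: unused.

1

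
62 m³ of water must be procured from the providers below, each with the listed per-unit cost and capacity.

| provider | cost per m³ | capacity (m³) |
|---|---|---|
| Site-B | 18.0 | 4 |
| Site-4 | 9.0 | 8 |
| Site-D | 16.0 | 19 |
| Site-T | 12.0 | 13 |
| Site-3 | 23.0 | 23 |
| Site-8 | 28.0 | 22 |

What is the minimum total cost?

Use providers in increasing cost order.
Take 8 from Site-4 at 9.0 → need 54 more.
Take 13 from Site-T at 12.0 → need 41 more.
Site-D at 16.0: take all 19 m³ → 22 still needed.
Take 4 from Site-B at 18.0 → need 18 more.
Take 18 from Site-3 at 23.0 to finish.
Site-8: unused.
Cost = 8×9.0 + 13×12.0 + 19×16.0 + 4×18.0 + 18×23.0 = 1018.

1018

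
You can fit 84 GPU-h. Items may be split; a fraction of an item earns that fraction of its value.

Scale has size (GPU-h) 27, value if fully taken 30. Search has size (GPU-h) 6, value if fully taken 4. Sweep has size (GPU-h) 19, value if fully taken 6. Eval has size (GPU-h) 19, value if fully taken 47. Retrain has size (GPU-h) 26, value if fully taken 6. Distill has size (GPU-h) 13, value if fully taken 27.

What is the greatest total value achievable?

Sort by value density: Eval 47/19≈2.47, Distill 27/13≈2.08, Scale 30/27≈1.11, Search 4/6≈0.667, Sweep 6/19≈0.316, Retrain 6/26≈0.231.
Take all of Eval (19 GPU-h, value 47) — 65 GPU-h left.
Distill: take in full, 13 GPU-h for value 27 — 52 left.
Scale: take in full, 27 GPU-h for value 30 — 25 left.
Take all of Search (6 GPU-h, value 4) — 19 GPU-h left.
Take all of Sweep (19 GPU-h, value 6) — 0 GPU-h left.
Total value = 114.

114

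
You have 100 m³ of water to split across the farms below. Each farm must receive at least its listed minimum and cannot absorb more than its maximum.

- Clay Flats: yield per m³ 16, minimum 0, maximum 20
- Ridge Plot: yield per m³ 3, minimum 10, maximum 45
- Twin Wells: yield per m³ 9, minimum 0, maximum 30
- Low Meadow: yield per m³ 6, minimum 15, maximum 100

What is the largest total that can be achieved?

860

Meeting every minimum uses 0+10+0+15 = 25 m³, leaving 75.
Highest yield per m³ first: Clay Flats 16 > Twin Wells 9 > Low Meadow 6 > Ridge Plot 3.
Clay Flats takes 20 more to reach its cap of 20 — 55 left.
Give Twin Wells 30 more to hit its cap of 30 — 25 left.
Low Meadow has room for 85 more but only 25 remain, so it gets 40.
Total = 16×20 + 3×10 + 9×30 + 6×40 = 860.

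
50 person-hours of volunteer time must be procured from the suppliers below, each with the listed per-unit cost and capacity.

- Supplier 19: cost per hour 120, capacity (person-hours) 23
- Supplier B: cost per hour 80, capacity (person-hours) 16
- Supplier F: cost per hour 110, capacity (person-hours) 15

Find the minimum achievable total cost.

Cheapest first:
Supplier B (80): use full 16 — 34 person-hours to go.
Supplier F (110): use full 15 — 19 person-hours to go.
Supplier 19 at 120: take 19 of its 23 — requirement met.
Cost = 16×80 + 15×110 + 19×120 = 5210.

5210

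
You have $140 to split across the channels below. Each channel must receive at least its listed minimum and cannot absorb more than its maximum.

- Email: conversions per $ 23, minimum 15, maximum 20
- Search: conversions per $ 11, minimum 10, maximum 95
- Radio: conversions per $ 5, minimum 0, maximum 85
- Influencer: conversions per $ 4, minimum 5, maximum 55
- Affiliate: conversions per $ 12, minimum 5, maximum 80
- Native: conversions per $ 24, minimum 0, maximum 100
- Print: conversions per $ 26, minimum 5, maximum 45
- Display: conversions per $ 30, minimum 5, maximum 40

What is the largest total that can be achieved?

3385

Meeting every minimum uses 15+10+0+5+5+0+5+5 = 45 $, leaving 95.
Highest conversions per $ first: Display 30 > Print 26 > Native 24 > Email 23 > Affiliate 12 > Search 11 > Radio 5 > Influencer 4.
Display: +35 to 40 (cap) → 60 left.
Give Print 40 more to hit its cap of 45 → 20 left.
Native: +20 (room for 100) → 20. Pool exhausted.
Total = 23×15 + 11×10 + 4×5 + 12×5 + 24×20 + 26×45 + 30×40 = 3385.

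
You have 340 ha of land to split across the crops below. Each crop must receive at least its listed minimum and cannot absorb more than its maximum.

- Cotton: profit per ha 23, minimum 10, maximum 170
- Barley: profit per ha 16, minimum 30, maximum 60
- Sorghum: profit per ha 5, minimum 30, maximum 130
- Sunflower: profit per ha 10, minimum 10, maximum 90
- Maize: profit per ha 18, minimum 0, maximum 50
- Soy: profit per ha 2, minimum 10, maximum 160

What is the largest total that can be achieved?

6140

Meeting every minimum uses 10+30+30+10+0+10 = 90 ha, leaving 250.
Order the crops by profit per ha: Cotton 23 > Maize 18 > Barley 16 > Sunflower 10 > Sorghum 5 > Soy 2.
Cotton: +160 to 170 (cap) → 90 left.
Maize takes 50 more to reach its cap of 50 → 40 left.
Give Barley 30 more to hit its cap of 60 → 10 left.
Sunflower has room for 80 more but only 10 remain, so it gets 20.
Total = 23×170 + 16×60 + 5×30 + 10×20 + 18×50 + 2×10 = 6140.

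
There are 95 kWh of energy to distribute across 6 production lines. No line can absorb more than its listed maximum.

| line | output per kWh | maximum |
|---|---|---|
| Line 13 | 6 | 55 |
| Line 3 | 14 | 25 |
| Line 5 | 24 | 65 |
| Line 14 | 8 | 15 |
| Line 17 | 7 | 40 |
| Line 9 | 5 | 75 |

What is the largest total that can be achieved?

Rank by output per kWh: Line 5 24 > Line 3 14 > Line 14 8 > Line 17 7 > Line 13 6 > Line 9 5.
Give Line 5 65 to hit its cap of 65 — 30 left.
Line 3: +25 to 25 (cap) — 5 left.
Line 14: +5 (room for 15) → 5. Pool exhausted.
Total = 14×25 + 24×65 + 8×5 = 1950.

1950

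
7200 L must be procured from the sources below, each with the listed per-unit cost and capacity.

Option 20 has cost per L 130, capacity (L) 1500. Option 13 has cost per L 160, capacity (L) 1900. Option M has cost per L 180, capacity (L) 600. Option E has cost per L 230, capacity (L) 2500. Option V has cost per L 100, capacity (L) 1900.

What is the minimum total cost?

Cheapest first:
Option V (100): use full 1900 — 5300 L to go.
Take 1500 from Option 20 at 130 — need 3800 more.
Option 13 at 160: take all 1900 L — 1900 still needed.
Option M at 180: take all 600 L — 1300 still needed.
Take 1300 from Option E at 230 to finish.
Cost = 1900×100 + 1500×130 + 1900×160 + 600×180 + 1300×230 = 1096000.

1096000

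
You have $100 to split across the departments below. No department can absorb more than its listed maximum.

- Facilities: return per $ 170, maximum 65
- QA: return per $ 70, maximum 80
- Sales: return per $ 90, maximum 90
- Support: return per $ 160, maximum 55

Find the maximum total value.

16650

Highest return per $ first: Facilities 170 > Support 160 > Sales 90 > QA 70.
Facilities: +65 to 65 (cap) — 35 left.
Support has room for 55 but only 35 remain, so it gets 35.
Total = 170×65 + 160×35 = 16650.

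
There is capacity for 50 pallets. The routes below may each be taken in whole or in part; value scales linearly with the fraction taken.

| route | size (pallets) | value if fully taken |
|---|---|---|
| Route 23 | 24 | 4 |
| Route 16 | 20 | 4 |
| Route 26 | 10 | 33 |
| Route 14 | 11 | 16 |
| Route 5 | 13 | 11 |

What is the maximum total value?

63.2

Rank by value-to-size ratio: Route 26 33/10≈3.3, Route 14 16/11≈1.45, Route 5 11/13≈0.846, Route 16 4/20≈0.2, Route 23 4/24≈0.167.
All 10 pallets of Route 26 fit (value 33) — 40 remain.
Take all of Route 14 (11 pallets, value 16) — 29 pallets left.
Take all of Route 5 (13 pallets, value 11) — 16 pallets left.
16 pallets left: a 16/20 share of Route 16 gives 4×16/20 = 3.2.
Total value = 63.2.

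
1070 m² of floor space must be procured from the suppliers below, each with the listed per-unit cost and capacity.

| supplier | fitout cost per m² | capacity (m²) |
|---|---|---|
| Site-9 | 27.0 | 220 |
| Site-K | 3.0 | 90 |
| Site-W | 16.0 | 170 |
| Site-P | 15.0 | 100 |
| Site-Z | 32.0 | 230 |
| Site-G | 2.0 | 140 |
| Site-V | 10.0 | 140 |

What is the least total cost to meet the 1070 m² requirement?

Use suppliers in increasing cost order.
Take 140 from Site-G at 2.0 — need 930 more.
Take 90 from Site-K at 3.0 — need 840 more.
Site-V (10.0): use full 140 — 700 m² to go.
Site-P at 15.0: take all 100 m² — 600 still needed.
Site-W at 16.0: take all 170 m² — 430 still needed.
Site-9 (27.0): use full 220 — 210 m² to go.
Take 210 from Site-Z at 32.0 to finish.
Cost = 140×2.0 + 90×3.0 + 140×10.0 + 100×15.0 + 170×16.0 + 220×27.0 + 210×32.0 = 18830.

18830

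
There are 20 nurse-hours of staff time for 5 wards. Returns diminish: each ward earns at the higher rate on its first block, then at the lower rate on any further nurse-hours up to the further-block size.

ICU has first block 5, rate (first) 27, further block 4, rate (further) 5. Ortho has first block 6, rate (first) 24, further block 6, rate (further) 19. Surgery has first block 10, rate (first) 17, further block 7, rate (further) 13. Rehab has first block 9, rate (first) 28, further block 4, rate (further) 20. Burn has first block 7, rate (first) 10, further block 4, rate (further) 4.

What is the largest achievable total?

531

Rank every tier by rate: Rehab/T1 28 > ICU/T1 27 > Ortho/T1 24 > Rehab/T2 20 > Ortho/T2 19 > Surgery/T1 17 > Surgery/T2 13 > Burn/T1 10 > ICU/T2 5 > Burn/T2 4.
Rehab T1 at 28: fill all 9 ; 11 left.
Fill ICU T1 block (5 at 27) ; 6 left.
Fill Ortho T1 block (6 at 24) ; 0 left.
Total = 28×9 + 27×5 + 24×6 = 531.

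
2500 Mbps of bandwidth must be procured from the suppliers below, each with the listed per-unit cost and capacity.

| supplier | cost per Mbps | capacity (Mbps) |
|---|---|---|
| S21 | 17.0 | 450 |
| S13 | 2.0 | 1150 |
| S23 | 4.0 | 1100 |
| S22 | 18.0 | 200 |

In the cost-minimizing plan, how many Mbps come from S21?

250

Cheapest first:
S13 (2.0): use full 1150 → 1350 Mbps to go.
S23 at 4.0: take all 1100 Mbps → 250 still needed.
S21 at 17.0: take 250 of its 450 → requirement met.
S22: unused.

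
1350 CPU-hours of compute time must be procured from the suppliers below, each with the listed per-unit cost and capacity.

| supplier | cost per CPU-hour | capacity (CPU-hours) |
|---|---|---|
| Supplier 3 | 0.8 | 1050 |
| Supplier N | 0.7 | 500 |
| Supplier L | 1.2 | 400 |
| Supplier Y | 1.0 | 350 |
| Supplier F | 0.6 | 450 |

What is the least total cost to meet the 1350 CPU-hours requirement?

940

Use suppliers in increasing cost order.
Supplier F (0.6): use full 450 — 900 CPU-hours to go.
Supplier N at 0.7: take all 500 CPU-hours — 400 still needed.
Take 400 from Supplier 3 at 0.8 to finish.
Supplier Y, Supplier L: unused.
Cost = 450×0.6 + 500×0.7 + 400×0.8 = 940.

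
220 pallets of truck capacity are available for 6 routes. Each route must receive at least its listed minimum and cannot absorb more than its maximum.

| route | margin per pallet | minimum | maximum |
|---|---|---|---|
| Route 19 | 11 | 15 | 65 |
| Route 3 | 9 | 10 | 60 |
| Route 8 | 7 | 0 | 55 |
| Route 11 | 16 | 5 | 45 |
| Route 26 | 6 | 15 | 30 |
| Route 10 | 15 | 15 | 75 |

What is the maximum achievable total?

Meeting every minimum uses 15+10+0+5+15+15 = 60 pallets, leaving 160.
Rank by margin per pallet: Route 11 16 > Route 10 15 > Route 19 11 > Route 3 9 > Route 8 7 > Route 26 6.
Route 11 takes 40 more to reach its cap of 45 ; 120 left.
Route 10: +60 to 75 (cap) ; 60 left.
Route 19 takes 50 more to reach its cap of 65 ; 10 left.
Route 3 has room for 50 more but only 10 remain, so it gets 20.
Total = 11×65 + 9×20 + 16×45 + 6×15 + 15×75 = 2830.

2830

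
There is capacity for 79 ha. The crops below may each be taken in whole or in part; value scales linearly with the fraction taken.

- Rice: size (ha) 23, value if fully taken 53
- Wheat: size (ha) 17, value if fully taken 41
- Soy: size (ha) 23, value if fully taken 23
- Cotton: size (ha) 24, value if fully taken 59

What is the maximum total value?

Best value per unit of size first: Cotton 59/24≈2.46, Wheat 41/17≈2.41, Rice 53/23≈2.3, Soy 23/23≈1.
Cotton: take in full, 24 ha for value 59 ; 55 left.
Take all of Wheat (17 ha, value 41) ; 38 ha left.
All 23 ha of Rice fit (value 53) ; 15 remain.
Only 15 ha remain; take 15/23 of Soy for value 23×15/23 = 15.
Total value = 168.

168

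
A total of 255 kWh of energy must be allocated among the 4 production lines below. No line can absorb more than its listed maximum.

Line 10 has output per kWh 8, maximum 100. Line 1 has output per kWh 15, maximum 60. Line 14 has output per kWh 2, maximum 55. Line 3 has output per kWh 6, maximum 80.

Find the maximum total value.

2210

Order the production lines by output per kWh: Line 1 15 > Line 10 8 > Line 3 6 > Line 14 2.
Line 1: +60 to 60 (cap) — 195 left.
Give Line 10 100 to hit its cap of 100 — 95 left.
Line 3 takes 80 to reach its cap of 80 — 15 left.
Line 14 has room for 55 but only 15 remain, so it gets 15.
Total = 8×100 + 15×60 + 2×15 + 6×80 = 2210.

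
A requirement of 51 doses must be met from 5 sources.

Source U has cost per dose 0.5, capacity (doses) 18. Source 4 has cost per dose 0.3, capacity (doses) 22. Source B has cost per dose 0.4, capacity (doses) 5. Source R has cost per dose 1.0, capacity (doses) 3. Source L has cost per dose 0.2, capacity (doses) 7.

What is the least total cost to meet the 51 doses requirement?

18.5

Cheapest first:
Source L at 0.2: take all 7 doses → 44 still needed.
Source 4 at 0.3: take all 22 doses → 22 still needed.
Source B at 0.4: take all 5 doses → 17 still needed.
Take 17 from Source U at 0.5 to finish.
Source R: unused.
Cost = 7×0.2 + 22×0.3 + 5×0.4 + 17×0.5 = 18.5.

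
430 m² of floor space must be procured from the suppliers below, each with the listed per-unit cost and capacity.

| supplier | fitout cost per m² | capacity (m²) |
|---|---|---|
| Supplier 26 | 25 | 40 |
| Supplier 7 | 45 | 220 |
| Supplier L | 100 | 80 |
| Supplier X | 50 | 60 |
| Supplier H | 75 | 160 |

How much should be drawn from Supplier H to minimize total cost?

110

Cheapest first:
Take 40 from Supplier 26 at 25 ; need 390 more.
Supplier 7 (45): use full 220 ; 170 m² to go.
Supplier X (50): use full 60 ; 110 m² to go.
Take 110 from Supplier H at 75 to finish.
Supplier L: unused.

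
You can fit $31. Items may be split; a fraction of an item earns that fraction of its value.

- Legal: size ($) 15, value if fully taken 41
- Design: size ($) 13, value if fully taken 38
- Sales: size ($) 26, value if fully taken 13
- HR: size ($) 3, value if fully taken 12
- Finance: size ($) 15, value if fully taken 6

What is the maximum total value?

Rank by value-to-size ratio: HR 12/3≈4, Design 38/13≈2.92, Legal 41/15≈2.73, Sales 13/26≈0.5, Finance 6/15≈0.4.
Take all of HR (3 $, value 12) ; 28 $ left.
Take all of Design (13 $, value 38) ; 15 $ left.
Legal: take in full, 15 $ for value 41 ; 0 left.
Total value = 91.

91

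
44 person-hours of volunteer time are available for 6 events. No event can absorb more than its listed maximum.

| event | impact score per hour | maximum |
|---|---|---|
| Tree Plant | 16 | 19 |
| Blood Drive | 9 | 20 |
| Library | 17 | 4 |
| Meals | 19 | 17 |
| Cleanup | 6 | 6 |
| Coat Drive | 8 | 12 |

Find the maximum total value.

731

Rank by impact score per hour: Meals 19 > Library 17 > Tree Plant 16 > Blood Drive 9 > Coat Drive 8 > Cleanup 6.
Meals takes 17 to reach its cap of 17 — 27 left.
Give Library 4 to hit its cap of 4 — 23 left.
Tree Plant: +19 to 19 (cap) — 4 left.
Blood Drive has room for 20 but only 4 remain, so it gets 4.
Total = 16×19 + 9×4 + 17×4 + 19×17 = 731.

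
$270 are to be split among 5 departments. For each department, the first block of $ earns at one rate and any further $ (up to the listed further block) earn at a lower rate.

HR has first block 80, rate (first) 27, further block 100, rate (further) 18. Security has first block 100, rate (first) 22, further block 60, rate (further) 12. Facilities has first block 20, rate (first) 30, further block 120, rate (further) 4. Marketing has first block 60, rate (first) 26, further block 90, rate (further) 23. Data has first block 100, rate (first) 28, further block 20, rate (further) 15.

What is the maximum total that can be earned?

Rank every tier by rate: Facilities/T1 30 > Data/T1 28 > HR/T1 27 > Marketing/T1 26 > Marketing/T2 23 > Security/T1 22 > HR/T2 18 > Data/T2 15 > Security/T2 12 > Facilities/T2 4.
Facilities T1 at 30: fill all 20 ; 250 left.
Fill Data T1 block (100 at 28) ; 150 left.
HR T1 at 27: fill all 80 ; 70 left.
Fill Marketing T1 block (60 at 26) ; 10 left.
Marketing/T2: +10 of 90 at 23; pool empty.
Total = 30×20 + 28×100 + 27×80 + 26×60 + 23×10 = 7350.

7350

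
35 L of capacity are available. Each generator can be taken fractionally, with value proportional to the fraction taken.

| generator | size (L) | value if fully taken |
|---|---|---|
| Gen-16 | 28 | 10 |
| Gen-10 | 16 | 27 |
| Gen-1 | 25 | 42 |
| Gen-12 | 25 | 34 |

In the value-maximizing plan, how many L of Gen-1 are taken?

19

Rank by value-to-size ratio: Gen-10 27/16≈1.69, Gen-1 42/25≈1.68, Gen-12 34/25≈1.36, Gen-16 10/28≈0.357.
All 16 L of Gen-10 fit (value 27) — 19 remain.
19 L left: a 19/25 share of Gen-1 gives 42×19/25 = 31.92.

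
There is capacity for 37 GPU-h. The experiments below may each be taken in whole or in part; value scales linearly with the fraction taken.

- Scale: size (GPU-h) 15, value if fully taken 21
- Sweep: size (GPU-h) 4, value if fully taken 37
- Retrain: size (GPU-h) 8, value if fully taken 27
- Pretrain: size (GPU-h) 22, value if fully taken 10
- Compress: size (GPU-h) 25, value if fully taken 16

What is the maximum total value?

Rank by value-to-size ratio: Sweep 37/4≈9.25, Retrain 27/8≈3.38, Scale 21/15≈1.4, Compress 16/25≈0.64, Pretrain 10/22≈0.455.
Take all of Sweep (4 GPU-h, value 37) → 33 GPU-h left.
Retrain: take in full, 8 GPU-h for value 27 → 25 left.
Scale: take in full, 15 GPU-h for value 21 → 10 left.
10 GPU-h left: a 10/25 share of Compress gives 16×10/25 = 6.4.
Total value = 91.4.

91.4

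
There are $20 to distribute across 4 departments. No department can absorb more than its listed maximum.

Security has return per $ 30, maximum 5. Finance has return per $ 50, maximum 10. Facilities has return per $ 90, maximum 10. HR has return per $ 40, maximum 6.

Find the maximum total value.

Rank by return per $: Facilities 90 > Finance 50 > HR 40 > Security 30.
Give Facilities 10 to hit its cap of 10 — 10 left.
Finance: +10 to 10 (cap) — 0 left.
Total = 50×10 + 90×10 = 1400.

1400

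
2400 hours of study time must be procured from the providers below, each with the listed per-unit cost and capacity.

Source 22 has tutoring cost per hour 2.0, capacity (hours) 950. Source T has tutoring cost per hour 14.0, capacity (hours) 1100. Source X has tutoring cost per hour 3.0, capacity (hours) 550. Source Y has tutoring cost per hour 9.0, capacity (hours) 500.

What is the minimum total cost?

Cheapest first:
Take 950 from Source 22 at 2.0 → need 1450 more.
Source X (3.0): use full 550 → 900 hours to go.
Source Y (9.0): use full 500 → 400 hours to go.
Source T (14.0): take the remaining 400 → done.
Cost = 950×2.0 + 550×3.0 + 500×9.0 + 400×14.0 = 13650.

13650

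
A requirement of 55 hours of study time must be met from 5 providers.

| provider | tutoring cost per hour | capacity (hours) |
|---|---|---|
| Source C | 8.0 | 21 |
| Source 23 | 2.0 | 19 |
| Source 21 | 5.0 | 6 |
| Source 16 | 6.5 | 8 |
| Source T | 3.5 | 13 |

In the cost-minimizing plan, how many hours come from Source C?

9

Use providers in increasing cost order.
Take 19 from Source 23 at 2.0 ; need 36 more.
Take 13 from Source T at 3.5 ; need 23 more.
Source 21 (5.0): use full 6 ; 17 hours to go.
Take 8 from Source 16 at 6.5 ; need 9 more.
Source C at 8.0: take 9 of its 21 ; requirement met.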